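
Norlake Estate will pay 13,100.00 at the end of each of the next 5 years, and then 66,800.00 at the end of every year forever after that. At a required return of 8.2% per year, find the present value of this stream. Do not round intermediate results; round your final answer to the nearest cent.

601351.08

PV of 5-year annuity: 13,100.00 × [1 − (1+0.082)^−5] / 0.082 = 52029.94745
Perpetuity value at year 5: 66,800.00 / 0.082 = 814634.14634
PV of perpetuity: 814634.14634 / (1+0.082)^5 = 549321.13186
Total PV = 52029.94745 + 549321.13186 = 601351.07931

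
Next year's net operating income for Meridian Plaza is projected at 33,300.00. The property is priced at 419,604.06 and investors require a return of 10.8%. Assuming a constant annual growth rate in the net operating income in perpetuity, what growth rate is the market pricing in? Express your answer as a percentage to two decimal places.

2.86%

P = D₁/(r−g) ⇒ g = r − D₁/P = 0.108 − 33,300.00/419,604.06 = 0.028639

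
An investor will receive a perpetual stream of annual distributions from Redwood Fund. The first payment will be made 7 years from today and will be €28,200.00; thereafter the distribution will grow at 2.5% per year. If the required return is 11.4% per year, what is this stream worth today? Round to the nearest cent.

€165786.04

Value at end of year 6: C₁ / (r − g) = €28,200.00 / (0.114 − 0.025) = €316,853.9326
Discount to today: PV = €316,853.9326 / (1 + 0.114)^6 = €316,853.9326 / 1.911222 = €165,786.04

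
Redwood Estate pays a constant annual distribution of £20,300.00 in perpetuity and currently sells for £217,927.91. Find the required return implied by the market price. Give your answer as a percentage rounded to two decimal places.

P = C/r ⇒ r = C/P = £20,300.00/£217,927.91 = 0.093150

9.32%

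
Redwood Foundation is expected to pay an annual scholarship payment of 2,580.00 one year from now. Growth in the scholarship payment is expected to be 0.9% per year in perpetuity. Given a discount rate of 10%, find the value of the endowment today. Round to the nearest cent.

28351.65

Growing perpetuity: P = D₁ / (r − g) = 2,580.0000 / (0.1 − 0.009) = 28,351.65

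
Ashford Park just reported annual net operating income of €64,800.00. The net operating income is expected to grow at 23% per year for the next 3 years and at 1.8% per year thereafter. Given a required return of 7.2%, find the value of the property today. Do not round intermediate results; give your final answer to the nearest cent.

D_1 = 79704.00000
D_2 = 98035.92000
D_3 = 120584.18160
Terminal value at year 3: TV = D_3×(1+g_2)/(r−g_2) = 122754.69687/0.054 = 2273235.12720
P_0 = D_1/(1+r)^1 + D_2/(1+r)^2 + D_3/(1+r)^3 + TV/(1+r)^3
    = 74350.74627 + 85309.15850 + 97882.70984 + 1845270.34484 = 2102812.95946

€2102812.96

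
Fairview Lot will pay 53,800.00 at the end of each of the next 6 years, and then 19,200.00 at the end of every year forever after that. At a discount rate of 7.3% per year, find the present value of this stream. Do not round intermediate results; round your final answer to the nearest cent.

426419.59

PV of 6-year annuity: 53,800.00 × [1 − (1+0.073)^−6] / 0.073 = 254081.98894
Perpetuity value at year 6: 19,200.00 / 0.073 = 263013.69863
PV of perpetuity: 263013.69863 / (1+0.073)^6 = 172337.59849
Total PV = 254081.98894 + 172337.59849 = 426419.58743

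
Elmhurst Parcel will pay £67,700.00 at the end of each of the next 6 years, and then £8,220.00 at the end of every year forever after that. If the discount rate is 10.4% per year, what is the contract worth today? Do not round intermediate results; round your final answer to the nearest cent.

PV of 6-year annuity: £67,700.00 × [1 − (1+0.104)^−6] / 0.104 = 291426.77476
Perpetuity value at year 6: £8,220.00 / 0.104 = 79038.46154
PV of perpetuity: 79038.46154 / (1+0.104)^6 = 43653.99937
Total PV = 291426.77476 + 43653.99937 = 335080.77413

£335080.77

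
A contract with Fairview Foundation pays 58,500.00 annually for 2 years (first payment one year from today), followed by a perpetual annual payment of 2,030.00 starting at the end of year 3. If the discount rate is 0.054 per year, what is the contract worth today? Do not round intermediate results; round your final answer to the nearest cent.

PV of 2-year annuity: 58,500.00 × [1 − (1+0.054)^−2] / 0.054 = 108162.09326
Perpetuity value at year 2: 2,030.00 / 0.054 = 37592.59259
PV of perpetuity: 37592.59259 / (1+0.054)^2 = 33839.27551
Total PV = 108162.09326 + 33839.27551 = 142001.36877

142001.37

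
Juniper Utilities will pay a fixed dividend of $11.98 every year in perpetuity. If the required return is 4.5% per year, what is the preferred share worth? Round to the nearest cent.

Level perpetuity: PV = C / r = $11.98 / 0.045 = $266.22

$266.22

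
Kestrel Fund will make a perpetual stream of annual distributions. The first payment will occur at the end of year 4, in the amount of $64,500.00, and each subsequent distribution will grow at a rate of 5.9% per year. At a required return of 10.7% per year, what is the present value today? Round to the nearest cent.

Value at end of year 3: C₁ / (r − g) = $64,500.00 / (0.107 − 0.059) = $1,343,750.0000
Discount to today: PV = $1,343,750.0000 / (1 + 0.107)^3 = $1,343,750.0000 / 1.356572 = $990,548.20

$990548.20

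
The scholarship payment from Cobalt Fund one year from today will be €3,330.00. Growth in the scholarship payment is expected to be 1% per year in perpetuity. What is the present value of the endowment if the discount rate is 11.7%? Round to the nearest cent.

€31121.50

Growing perpetuity: P = D₁ / (r − g) = €3,330.0000 / (0.117 − 0.01) = €31,121.50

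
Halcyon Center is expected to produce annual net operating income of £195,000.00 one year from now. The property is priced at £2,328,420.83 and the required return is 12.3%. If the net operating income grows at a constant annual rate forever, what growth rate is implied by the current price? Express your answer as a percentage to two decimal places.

3.93%

P = D₁/(r−g) ⇒ g = r − D₁/P = 0.123 − £195,000.00/£2,328,420.83 = 0.039252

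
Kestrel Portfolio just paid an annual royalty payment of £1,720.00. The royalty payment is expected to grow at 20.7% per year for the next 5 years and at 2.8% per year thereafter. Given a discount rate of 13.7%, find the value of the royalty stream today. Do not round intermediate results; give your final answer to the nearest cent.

£32193.96

D_1 = 2076.04000
D_2 = 2505.78028
D_3 = 3024.47680
D_4 = 3650.54350
D_5 = 4406.20600
Terminal value at year 5: TV = D_5×(1+g_2)/(r−g_2) = 4529.57977/0.109 = 41555.77768
P_0 = D_1/(1+r)^1 + D_2/(1+r)^2 + D_3/(1+r)^3 + D_4/(1+r)^4 + D_5/(1+r)^5 + TV/(1+r)^5
    = 1825.89270 + 1938.30474 + 2057.63749 + 2184.31701 + 2318.79563 + 21869.00836 = 32193.95594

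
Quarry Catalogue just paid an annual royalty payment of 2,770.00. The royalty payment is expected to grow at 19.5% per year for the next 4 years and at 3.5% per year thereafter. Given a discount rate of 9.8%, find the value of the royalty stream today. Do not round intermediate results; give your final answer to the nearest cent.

77600.18

D_1 = 3310.15000
D_2 = 3955.62925
D_3 = 4726.97695
D_4 = 5648.73746
Terminal value at year 4: TV = D_4×(1+g_2)/(r−g_2) = 5846.44327/0.063 = 92800.68684
P_0 = D_1/(1+r)^1 + D_2/(1+r)^2 + D_3/(1+r)^3 + D_4/(1+r)^4 + TV/(1+r)^4
    = 3014.70856 + 3281.03527 + 3570.88994 + 3886.35107 + 63847.19617 = 77600.18101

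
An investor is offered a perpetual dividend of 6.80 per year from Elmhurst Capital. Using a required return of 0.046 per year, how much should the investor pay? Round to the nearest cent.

Level perpetuity: PV = C / r = 6.80 / 0.046 = 147.83

147.83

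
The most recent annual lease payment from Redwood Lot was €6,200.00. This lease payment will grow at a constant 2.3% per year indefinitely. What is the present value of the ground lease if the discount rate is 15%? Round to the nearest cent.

€49941.73

D₁ = D₀ × (1 + g) = €6,200.00 × 1.023 = €6,342.6000
Growing perpetuity: P = D₁ / (r − g) = €6,342.6000 / (0.15 − 0.023) = €49,941.73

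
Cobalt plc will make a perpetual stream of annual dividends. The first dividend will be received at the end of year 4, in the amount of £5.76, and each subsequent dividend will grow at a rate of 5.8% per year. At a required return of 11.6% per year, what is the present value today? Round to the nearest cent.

£71.45

Value at end of year 3: C₁ / (r − g) = £5.76 / (0.116 − 0.058) = £99.3103
Discount to today: PV = £99.3103 / (1 + 0.116)^3 = £99.3103 / 1.389929 = £71.45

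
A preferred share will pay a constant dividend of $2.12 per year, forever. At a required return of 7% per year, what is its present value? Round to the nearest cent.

$30.29

Level perpetuity: PV = C / r = $2.12 / 0.07 = $30.29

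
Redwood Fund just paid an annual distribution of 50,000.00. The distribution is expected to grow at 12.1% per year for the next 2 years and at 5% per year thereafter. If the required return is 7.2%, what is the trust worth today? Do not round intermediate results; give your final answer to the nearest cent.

D_1 = 56050.00000
D_2 = 62832.05000
Terminal value at year 2: TV = D_2×(1+g_2)/(r−g_2) = 65973.65250/0.022 = 2998802.38636
P_0 = D_1/(1+r)^1 + D_2/(1+r)^2 + TV/(1+r)^2
    = 52285.44776 + 54675.36095 + 2609505.86361 = 2716466.67232

2716466.67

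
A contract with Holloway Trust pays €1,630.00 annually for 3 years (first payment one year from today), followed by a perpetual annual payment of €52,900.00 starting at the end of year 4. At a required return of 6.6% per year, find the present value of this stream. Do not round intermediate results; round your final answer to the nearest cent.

PV of 3-year annuity: €1,630.00 × [1 − (1+0.066)^−3] / 0.066 = 4309.09035
Perpetuity value at year 3: €52,900.00 / 0.066 = 801515.15152
PV of perpetuity: 801515.15152 / (1+0.066)^3 = 661667.98612
Total PV = 4309.09035 + 661667.98612 = 665977.07647

€665977.08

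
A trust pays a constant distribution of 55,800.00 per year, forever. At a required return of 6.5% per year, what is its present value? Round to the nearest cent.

858461.54

Level perpetuity: PV = C / r = 55,800.00 / 0.065 = 858,461.54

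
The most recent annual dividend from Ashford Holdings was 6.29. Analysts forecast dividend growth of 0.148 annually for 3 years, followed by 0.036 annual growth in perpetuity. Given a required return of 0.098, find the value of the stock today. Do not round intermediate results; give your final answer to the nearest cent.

140.77

D_1 = 7.22092
D_2 = 8.28962
D_3 = 9.51648
Terminal value at year 3: TV = D_3×(1+g_2)/(r−g_2) = 9.85907/0.062 = 159.01730
P_0 = D_1/(1+r)^1 + D_2/(1+r)^2 + D_3/(1+r)^3 + TV/(1+r)^3
    = 6.57643 + 6.87590 + 7.18901 + 120.12609 = 140.76744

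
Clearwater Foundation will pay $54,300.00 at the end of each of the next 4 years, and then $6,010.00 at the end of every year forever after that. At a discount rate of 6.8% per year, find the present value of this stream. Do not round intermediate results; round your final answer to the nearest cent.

PV of 4-year annuity: $54,300.00 × [1 − (1+0.068)^−4] / 0.068 = 184759.05979
Perpetuity value at year 4: $6,010.00 / 0.068 = 88382.35294
PV of perpetuity: 88382.35294 / (1+0.068)^4 = 67932.96161
Total PV = 184759.05979 + 67932.96161 = 252692.02140

$252692.02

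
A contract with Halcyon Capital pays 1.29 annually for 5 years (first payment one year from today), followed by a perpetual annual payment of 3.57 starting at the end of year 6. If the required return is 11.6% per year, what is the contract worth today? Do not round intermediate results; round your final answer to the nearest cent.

22.47

PV of 5-year annuity: 1.29 × [1 − (1+0.116)^−5] / 0.116 = 4.69661
Perpetuity value at year 5: 3.57 / 0.116 = 30.77586
PV of perpetuity: 30.77586 / (1+0.116)^5 = 17.77826
Total PV = 4.69661 + 17.77826 = 22.47487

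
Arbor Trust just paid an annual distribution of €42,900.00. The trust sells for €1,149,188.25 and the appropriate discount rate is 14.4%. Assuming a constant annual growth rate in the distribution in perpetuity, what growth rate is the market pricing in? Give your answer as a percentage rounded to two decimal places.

10.28%

P = D₀(1+g)/(r−g) ⇒ P(r−g) = D₀(1+g) ⇒ g(P+D₀) = P·r − D₀
g = (P·r − D₀)/(P + D₀) = (€1,149,188.25×0.144 − €42,900.00) / (€1,149,188.25 + €42,900.00) = 0.102831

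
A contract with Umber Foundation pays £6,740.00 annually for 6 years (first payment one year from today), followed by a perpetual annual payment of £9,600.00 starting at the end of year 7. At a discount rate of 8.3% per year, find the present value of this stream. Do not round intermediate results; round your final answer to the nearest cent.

PV of 6-year annuity: £6,740.00 × [1 − (1+0.083)^−6] / 0.083 = 30876.65794
Perpetuity value at year 6: £9,600.00 / 0.083 = 115662.65060
PV of perpetuity: 115662.65060 / (1+0.083)^6 = 71684.02802
Total PV = 30876.65794 + 71684.02802 = 102560.68596

£102560.69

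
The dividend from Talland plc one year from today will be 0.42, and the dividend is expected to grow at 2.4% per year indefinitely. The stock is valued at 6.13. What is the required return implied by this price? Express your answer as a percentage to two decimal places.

P = D₁/(r − g) ⇒ r = D₁/P + g = 0.4200/6.13 + 0.024 = 0.068515 + 0.024 = 0.092515

9.25%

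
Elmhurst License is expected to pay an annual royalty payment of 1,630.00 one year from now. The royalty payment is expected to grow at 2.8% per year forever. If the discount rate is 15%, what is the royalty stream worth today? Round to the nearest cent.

13360.66

Growing perpetuity: P = D₁ / (r − g) = 1,630.0000 / (0.15 − 0.028) = 13,360.66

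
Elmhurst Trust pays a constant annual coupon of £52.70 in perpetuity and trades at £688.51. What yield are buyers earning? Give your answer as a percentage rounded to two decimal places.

7.65%

P = C/r ⇒ r = C/P = £52.70/£688.51 = 0.076542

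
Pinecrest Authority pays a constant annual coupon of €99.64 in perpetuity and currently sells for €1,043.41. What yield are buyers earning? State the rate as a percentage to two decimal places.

9.55%

P = C/r ⇒ r = C/P = €99.64/€1,043.41 = 0.095495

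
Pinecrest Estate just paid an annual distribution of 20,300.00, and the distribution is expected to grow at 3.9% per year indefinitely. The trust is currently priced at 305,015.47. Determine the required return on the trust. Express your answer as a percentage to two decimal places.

D₁ = 20,300.00 × 1.039 = 21,091.7000
P = D₁/(r − g) ⇒ r = D₁/P + g = 21,091.7000/305,015.47 + 0.039 = 0.069150 + 0.039 = 0.108150

10.81%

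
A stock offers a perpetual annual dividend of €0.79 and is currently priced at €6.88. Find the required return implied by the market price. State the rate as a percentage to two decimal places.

11.48%

P = C/r ⇒ r = C/P = €0.79/€6.88 = 0.114826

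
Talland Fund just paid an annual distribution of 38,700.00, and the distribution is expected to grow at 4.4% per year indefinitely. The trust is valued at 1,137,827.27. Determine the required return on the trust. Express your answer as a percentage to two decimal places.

7.95%

D₁ = 38,700.00 × 1.044 = 40,402.8000
P = D₁/(r − g) ⇒ r = D₁/P + g = 40,402.8000/1,137,827.27 + 0.044 = 0.035509 + 0.044 = 0.079509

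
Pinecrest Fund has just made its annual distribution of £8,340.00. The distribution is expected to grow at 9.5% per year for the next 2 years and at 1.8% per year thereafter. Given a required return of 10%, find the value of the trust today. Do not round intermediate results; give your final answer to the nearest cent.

D_1 = 9132.30000
D_2 = 9999.86850
Terminal value at year 2: TV = D_2×(1+g_2)/(r−g_2) = 10179.86613/0.082 = 124144.70894
P_0 = D_1/(1+r)^1 + D_2/(1+r)^2 + TV/(1+r)^2
    = 8302.09091 + 8264.35413 + 102598.93301 = 119165.37805

£119165.38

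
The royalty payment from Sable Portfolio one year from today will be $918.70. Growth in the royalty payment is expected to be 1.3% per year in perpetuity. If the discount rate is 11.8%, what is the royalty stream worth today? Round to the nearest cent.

Growing perpetuity: P = D₁ / (r − g) = $918.7000 / (0.118 − 0.013) = $8,749.52

$8749.52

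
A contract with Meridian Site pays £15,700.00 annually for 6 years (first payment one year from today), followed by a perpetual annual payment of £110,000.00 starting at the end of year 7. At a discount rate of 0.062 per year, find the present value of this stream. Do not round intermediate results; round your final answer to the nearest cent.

£1313389.44

PV of 6-year annuity: £15,700.00 × [1 − (1+0.062)^−6] / 0.062 = 76719.24177
Perpetuity value at year 6: £110,000.00 / 0.062 = 1774193.54839
PV of perpetuity: 1774193.54839 / (1+0.062)^6 = 1236670.19844
Total PV = 76719.24177 + 1236670.19844 = 1313389.44021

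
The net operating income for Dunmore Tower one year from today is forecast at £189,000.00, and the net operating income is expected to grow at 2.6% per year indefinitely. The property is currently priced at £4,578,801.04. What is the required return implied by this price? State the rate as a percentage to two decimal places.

6.73%

P = D₁/(r − g) ⇒ r = D₁/P + g = £189,000.0000/£4,578,801.04 + 0.026 = 0.041277 + 0.026 = 0.067277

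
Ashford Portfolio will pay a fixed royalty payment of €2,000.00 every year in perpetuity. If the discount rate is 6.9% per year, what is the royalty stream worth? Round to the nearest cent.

€28985.51

Level perpetuity: PV = C / r = €2,000.00 / 0.069 = €28,985.51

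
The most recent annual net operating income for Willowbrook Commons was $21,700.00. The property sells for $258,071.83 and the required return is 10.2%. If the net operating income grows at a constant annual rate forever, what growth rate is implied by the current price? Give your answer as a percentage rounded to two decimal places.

P = D₀(1+g)/(r−g) ⇒ P(r−g) = D₀(1+g) ⇒ g(P+D₀) = P·r − D₀
g = (P·r − D₀)/(P + D₀) = ($258,071.83×0.102 − $21,700.00) / ($258,071.83 + $21,700.00) = 0.016525

1.65%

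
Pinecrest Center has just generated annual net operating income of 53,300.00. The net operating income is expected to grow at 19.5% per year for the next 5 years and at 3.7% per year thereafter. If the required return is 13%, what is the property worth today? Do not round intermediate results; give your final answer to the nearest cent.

1102258.29

D_1 = 63693.50000
D_2 = 76113.73250
D_3 = 90955.91034
D_4 = 108692.31285
D_5 = 129887.31386
Terminal value at year 5: TV = D_5×(1+g_2)/(r−g_2) = 134693.14447/0.093 = 1448313.38142
P_0 = D_1/(1+r)^1 + D_2/(1+r)^2 + D_3/(1+r)^3 + D_4/(1+r)^4 + D_5/(1+r)^5 + TV/(1+r)^5
    = 56365.92920 + 59608.21717 + 63037.00842 + 66663.03103 + 70497.63016 + 786086.47821 = 1102258.29418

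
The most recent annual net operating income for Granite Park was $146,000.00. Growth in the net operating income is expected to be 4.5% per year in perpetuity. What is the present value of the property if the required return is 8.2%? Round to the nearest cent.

D₁ = D₀ × (1 + g) = $146,000.00 × 1.045 = $152,570.0000
Growing perpetuity: P = D₁ / (r − g) = $152,570.0000 / (0.082 − 0.045) = $4,123,513.51

$4123513.51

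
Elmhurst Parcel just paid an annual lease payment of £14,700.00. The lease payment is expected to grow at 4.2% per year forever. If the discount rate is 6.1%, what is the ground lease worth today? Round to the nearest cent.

£806178.95

D₁ = D₀ × (1 + g) = £14,700.00 × 1.042 = £15,317.4000
Growing perpetuity: P = D₁ / (r − g) = £15,317.4000 / (0.061 − 0.042) = £806,178.95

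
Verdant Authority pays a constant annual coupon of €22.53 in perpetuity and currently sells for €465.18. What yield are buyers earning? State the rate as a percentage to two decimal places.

4.84%

P = C/r ⇒ r = C/P = €22.53/€465.18 = 0.048433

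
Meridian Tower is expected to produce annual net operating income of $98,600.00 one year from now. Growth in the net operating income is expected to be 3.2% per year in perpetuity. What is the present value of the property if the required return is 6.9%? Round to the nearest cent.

Growing perpetuity: P = D₁ / (r − g) = $98,600.0000 / (0.069 − 0.032) = $2,664,864.86

$2664864.86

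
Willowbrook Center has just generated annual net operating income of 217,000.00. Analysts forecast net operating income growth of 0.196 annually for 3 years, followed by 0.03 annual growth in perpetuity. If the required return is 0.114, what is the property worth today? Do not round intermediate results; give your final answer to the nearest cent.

4044354.34

D_1 = 259532.00000
D_2 = 310400.27200
D_3 = 371238.72531
Terminal value at year 3: TV = D_3×(1+g_2)/(r−g_2) = 382375.88707/0.084 = 4552093.89371
P_0 = D_1/(1+r)^1 + D_2/(1+r)^2 + D_3/(1+r)^3 + TV/(1+r)^3
    = 232973.07002 + 250121.89564 + 268533.02261 + 3292726.34863 = 4044354.33689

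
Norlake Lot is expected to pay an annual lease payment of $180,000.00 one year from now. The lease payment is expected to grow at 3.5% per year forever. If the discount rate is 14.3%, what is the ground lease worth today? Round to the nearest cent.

$1666666.67

Growing perpetuity: P = D₁ / (r − g) = $180,000.0000 / (0.143 − 0.035) = $1,666,666.67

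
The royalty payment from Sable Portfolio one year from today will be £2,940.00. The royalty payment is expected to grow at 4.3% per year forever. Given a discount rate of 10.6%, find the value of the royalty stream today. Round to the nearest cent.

£46666.67

Growing perpetuity: P = D₁ / (r − g) = £2,940.0000 / (0.106 − 0.043) = £46,666.67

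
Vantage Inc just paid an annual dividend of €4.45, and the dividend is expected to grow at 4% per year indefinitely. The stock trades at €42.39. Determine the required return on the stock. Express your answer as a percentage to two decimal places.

D₁ = €4.45 × 1.04 = €4.6280
P = D₁/(r − g) ⇒ r = D₁/P + g = €4.6280/€42.39 + 0.04 = 0.109177 + 0.04 = 0.149177

14.92%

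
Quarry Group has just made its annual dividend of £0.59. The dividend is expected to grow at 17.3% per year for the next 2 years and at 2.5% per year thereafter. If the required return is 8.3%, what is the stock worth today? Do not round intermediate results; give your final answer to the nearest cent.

£13.56

D_1 = 0.69207
D_2 = 0.81180
Terminal value at year 2: TV = D_2×(1+g_2)/(r−g_2) = 0.83209/0.058 = 14.34643
P_0 = D_1/(1+r)^1 + D_2/(1+r)^2 + TV/(1+r)^2
    = 0.63903 + 0.69214 + 12.23170 = 13.56287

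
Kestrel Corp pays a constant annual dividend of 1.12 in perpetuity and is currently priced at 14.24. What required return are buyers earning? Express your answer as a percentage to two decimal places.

P = C/r ⇒ r = C/P = 1.12/14.24 = 0.078652

7.87%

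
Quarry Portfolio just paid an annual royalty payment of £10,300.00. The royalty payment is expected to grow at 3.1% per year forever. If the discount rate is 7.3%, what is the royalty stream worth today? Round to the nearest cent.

£252840.48

D₁ = D₀ × (1 + g) = £10,300.00 × 1.031 = £10,619.3000
Growing perpetuity: P = D₁ / (r − g) = £10,619.3000 / (0.073 − 0.031) = £252,840.48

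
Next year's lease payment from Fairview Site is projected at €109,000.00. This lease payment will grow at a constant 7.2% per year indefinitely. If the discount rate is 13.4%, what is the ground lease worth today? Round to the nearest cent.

Growing perpetuity: P = D₁ / (r − g) = €109,000.0000 / (0.134 − 0.072) = €1,758,064.52

€1758064.52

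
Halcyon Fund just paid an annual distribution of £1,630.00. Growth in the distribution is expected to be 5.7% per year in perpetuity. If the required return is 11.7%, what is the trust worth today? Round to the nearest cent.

£28715.17

D₁ = D₀ × (1 + g) = £1,630.00 × 1.057 = £1,722.9100
Growing perpetuity: P = D₁ / (r − g) = £1,722.9100 / (0.117 − 0.057) = £28,715.17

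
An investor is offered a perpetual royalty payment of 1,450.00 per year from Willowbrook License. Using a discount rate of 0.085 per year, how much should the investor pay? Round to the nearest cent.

17058.82

Level perpetuity: PV = C / r = 1,450.00 / 0.085 = 17,058.82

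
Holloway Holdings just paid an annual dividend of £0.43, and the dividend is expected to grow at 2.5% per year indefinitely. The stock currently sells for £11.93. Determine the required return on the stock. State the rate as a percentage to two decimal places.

6.19%

D₁ = £0.43 × 1.025 = £0.4408
P = D₁/(r − g) ⇒ r = D₁/P + g = £0.4408/£11.93 + 0.025 = 0.036945 + 0.025 = 0.061945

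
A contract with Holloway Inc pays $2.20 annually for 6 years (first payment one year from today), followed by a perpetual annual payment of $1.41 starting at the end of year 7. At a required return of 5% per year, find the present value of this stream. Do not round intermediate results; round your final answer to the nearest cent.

$32.21

PV of 6-year annuity: $2.20 × [1 − (1+0.05)^−6] / 0.05 = 11.16652
Perpetuity value at year 6: $1.41 / 0.05 = 28.20000
PV of perpetuity: 28.20000 / (1+0.05)^6 = 21.04327
Total PV = 11.16652 + 21.04327 = 32.20980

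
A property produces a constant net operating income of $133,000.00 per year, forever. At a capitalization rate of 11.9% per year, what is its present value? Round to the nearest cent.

Level perpetuity: PV = C / r = $133,000.00 / 0.119 = $1,117,647.06

$1117647.06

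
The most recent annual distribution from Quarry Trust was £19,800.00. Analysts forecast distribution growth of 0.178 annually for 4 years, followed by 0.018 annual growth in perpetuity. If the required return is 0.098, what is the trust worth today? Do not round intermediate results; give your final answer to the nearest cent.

D_1 = 23324.40000
D_2 = 27476.14320
D_3 = 32366.89669
D_4 = 38128.20430
Terminal value at year 4: TV = D_4×(1+g_2)/(r−g_2) = 38814.51198/0.08 = 485181.39972
P_0 = D_1/(1+r)^1 + D_2/(1+r)^2 + D_3/(1+r)^3 + D_4/(1+r)^4 + TV/(1+r)^4
    = 21242.62295 + 22790.35504 + 24450.85450 + 26232.33752 + 333806.49497 = 428522.66498

£428522.66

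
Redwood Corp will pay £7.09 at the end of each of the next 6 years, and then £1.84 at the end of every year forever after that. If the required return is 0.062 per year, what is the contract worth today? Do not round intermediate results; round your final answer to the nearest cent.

£55.33

PV of 6-year annuity: £7.09 × [1 − (1+0.062)^−6] / 0.062 = 34.64582
Perpetuity value at year 6: £1.84 / 0.062 = 29.67742
PV of perpetuity: 29.67742 / (1+0.062)^6 = 20.68612
Total PV = 34.64582 + 20.68612 = 55.33194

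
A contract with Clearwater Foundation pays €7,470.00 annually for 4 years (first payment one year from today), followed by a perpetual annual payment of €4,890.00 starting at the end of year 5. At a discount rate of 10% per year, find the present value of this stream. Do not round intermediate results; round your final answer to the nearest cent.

PV of 4-year annuity: €7,470.00 × [1 − (1+0.1)^−4] / 0.1 = 23678.89488
Perpetuity value at year 4: €4,890.00 / 0.1 = 48900.00000
PV of perpetuity: 48900.00000 / (1+0.1)^4 = 33399.35797
Total PV = 23678.89488 + 33399.35797 = 57078.25285

€57078.25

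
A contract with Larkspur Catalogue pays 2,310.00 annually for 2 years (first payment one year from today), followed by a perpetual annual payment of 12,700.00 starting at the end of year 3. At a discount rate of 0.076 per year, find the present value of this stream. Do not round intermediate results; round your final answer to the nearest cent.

148475.03

PV of 2-year annuity: 2,310.00 × [1 − (1+0.076)^−2] / 0.076 = 4142.04475
Perpetuity value at year 2: 12,700.00 / 0.076 = 167105.26316
PV of perpetuity: 167105.26316 / (1+0.076)^2 = 144332.98251
Total PV = 4142.04475 + 144332.98251 = 148475.02726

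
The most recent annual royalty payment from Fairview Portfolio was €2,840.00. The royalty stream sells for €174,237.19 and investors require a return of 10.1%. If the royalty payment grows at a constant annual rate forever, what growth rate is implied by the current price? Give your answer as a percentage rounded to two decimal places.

P = D₀(1+g)/(r−g) ⇒ P(r−g) = D₀(1+g) ⇒ g(P+D₀) = P·r − D₀
g = (P·r − D₀)/(P + D₀) = (€174,237.19×0.101 − €2,840.00) / (€174,237.19 + €2,840.00) = 0.083342

8.33%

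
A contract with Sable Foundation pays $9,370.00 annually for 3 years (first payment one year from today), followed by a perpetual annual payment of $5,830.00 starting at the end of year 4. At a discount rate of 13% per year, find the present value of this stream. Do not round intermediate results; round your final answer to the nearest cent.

PV of 3-year annuity: $9,370.00 × [1 − (1+0.13)^−3] / 0.13 = 22123.99984
Perpetuity value at year 3: $5,830.00 / 0.13 = 44846.15385
PV of perpetuity: 44846.15385 / (1+0.13)^3 = 31080.63420
Total PV = 22123.99984 + 31080.63420 = 53204.63404

$53204.63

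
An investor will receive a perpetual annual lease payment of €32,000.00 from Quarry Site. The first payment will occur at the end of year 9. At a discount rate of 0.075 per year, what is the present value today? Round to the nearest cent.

€239232.95

Value at end of year 8: C / r = €32,000.00 / 0.075 = €426,666.6667
Discount to today: PV = €426,666.6667 / (1 + 0.075)^8 = €426,666.6667 / 1.783478 = €239,232.95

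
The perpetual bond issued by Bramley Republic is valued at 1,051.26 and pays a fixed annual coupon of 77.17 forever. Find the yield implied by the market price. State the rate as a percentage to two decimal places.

7.34%

P = C/r ⇒ r = C/P = 77.17/1,051.26 = 0.073407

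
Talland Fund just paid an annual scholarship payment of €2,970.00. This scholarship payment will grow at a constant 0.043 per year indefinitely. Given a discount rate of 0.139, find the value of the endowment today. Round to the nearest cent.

D₁ = D₀ × (1 + g) = €2,970.00 × 1.043 = €3,097.7100
Growing perpetuity: P = D₁ / (r − g) = €3,097.7100 / (0.139 − 0.043) = €32,267.81

€32267.81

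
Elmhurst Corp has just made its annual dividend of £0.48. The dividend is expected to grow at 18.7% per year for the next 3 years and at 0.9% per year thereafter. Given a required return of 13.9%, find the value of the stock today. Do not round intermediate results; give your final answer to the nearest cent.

£5.78

D_1 = 0.56976
D_2 = 0.67631
D_3 = 0.80277
Terminal value at year 3: TV = D_3×(1+g_2)/(r−g_2) = 0.81000/0.13 = 6.23076
P_0 = D_1/(1+r)^1 + D_2/(1+r)^2 + D_3/(1+r)^3 + TV/(1+r)^3
    = 0.50023 + 0.52131 + 0.54328 + 4.21667 = 5.78149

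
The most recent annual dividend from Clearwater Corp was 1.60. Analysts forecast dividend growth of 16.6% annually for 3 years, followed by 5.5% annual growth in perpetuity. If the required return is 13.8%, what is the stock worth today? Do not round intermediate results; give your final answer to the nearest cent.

D_1 = 1.86560
D_2 = 2.17529
D_3 = 2.53639
Terminal value at year 3: TV = D_3×(1+g_2)/(r−g_2) = 2.67589/0.083 = 32.23963
P_0 = D_1/(1+r)^1 + D_2/(1+r)^2 + D_3/(1+r)^3 + TV/(1+r)^3
    = 1.63937 + 1.67970 + 1.72103 + 21.87576 = 26.91587

26.92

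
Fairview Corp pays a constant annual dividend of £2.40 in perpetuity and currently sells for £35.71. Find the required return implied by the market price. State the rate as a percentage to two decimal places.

P = C/r ⇒ r = C/P = £2.40/£35.71 = 0.067208

6.72%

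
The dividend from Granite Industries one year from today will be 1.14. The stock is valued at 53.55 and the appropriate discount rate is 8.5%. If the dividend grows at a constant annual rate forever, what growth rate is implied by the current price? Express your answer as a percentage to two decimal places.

P = D₁/(r−g) ⇒ g = r − D₁/P = 0.085 − 1.14/53.55 = 0.063711

6.37%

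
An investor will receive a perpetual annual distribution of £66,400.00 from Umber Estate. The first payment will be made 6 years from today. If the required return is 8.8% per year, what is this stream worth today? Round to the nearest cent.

£494926.75

Value at end of year 5: C / r = £66,400.00 / 0.088 = £754,545.4545
Discount to today: PV = £754,545.4545 / (1 + 0.088)^5 = £754,545.4545 / 1.524560 = £494,926.75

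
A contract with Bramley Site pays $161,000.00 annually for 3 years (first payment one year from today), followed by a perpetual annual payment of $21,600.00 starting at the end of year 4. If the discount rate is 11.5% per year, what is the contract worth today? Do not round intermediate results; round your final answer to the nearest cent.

$525539.23

PV of 3-year annuity: $161,000.00 × [1 − (1+0.115)^−3] / 0.115 = 390041.72120
Perpetuity value at year 3: $21,600.00 / 0.115 = 187826.08696
PV of perpetuity: 187826.08696 / (1+0.115)^3 = 135497.50821
Total PV = 390041.72120 + 135497.50821 = 525539.22941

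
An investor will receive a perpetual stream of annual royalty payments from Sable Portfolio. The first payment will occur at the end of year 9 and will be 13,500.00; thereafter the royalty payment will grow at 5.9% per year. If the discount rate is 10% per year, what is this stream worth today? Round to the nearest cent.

Value at end of year 8: C₁ / (r − g) = 13,500.00 / (0.1 − 0.059) = 329,268.2927
Discount to today: PV = 329,268.2927 / (1 + 0.1)^8 = 329,268.2927 / 2.143589 = 153,606.09

153606.09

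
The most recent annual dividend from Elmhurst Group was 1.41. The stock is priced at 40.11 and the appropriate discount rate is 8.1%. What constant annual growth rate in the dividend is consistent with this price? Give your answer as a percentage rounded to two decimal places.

P = D₀(1+g)/(r−g) ⇒ P(r−g) = D₀(1+g) ⇒ g(P+D₀) = P·r − D₀
g = (P·r − D₀)/(P + D₀) = (40.11×0.081 − 1.41) / (40.11 + 1.41) = 0.044290

4.43%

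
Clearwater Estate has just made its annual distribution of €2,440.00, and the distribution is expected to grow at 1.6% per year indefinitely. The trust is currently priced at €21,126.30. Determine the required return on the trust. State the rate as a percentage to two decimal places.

13.33%

D₁ = €2,440.00 × 1.016 = €2,479.0400
P = D₁/(r − g) ⇒ r = D₁/P + g = €2,479.0400/€21,126.30 + 0.016 = 0.117344 + 0.016 = 0.133344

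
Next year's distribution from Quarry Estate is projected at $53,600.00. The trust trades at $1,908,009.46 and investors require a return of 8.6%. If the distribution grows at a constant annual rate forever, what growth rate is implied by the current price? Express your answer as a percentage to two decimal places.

5.79%

P = D₁/(r−g) ⇒ g = r − D₁/P = 0.086 − $53,600.00/$1,908,009.46 = 0.057908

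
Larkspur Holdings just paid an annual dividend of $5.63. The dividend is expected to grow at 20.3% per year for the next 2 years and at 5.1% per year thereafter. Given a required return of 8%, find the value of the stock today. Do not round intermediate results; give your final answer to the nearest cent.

$266.42

D_1 = 6.77289
D_2 = 8.14779
Terminal value at year 2: TV = D_2×(1+g_2)/(r−g_2) = 8.56332/0.029 = 295.28703
P_0 = D_1/(1+r)^1 + D_2/(1+r)^2 + TV/(1+r)^2
    = 6.27119 + 6.98541 + 253.16103 = 266.41764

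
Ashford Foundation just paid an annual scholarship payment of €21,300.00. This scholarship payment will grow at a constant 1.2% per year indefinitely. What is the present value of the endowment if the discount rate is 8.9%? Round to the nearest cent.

€279942.86

D₁ = D₀ × (1 + g) = €21,300.00 × 1.012 = €21,555.6000
Growing perpetuity: P = D₁ / (r − g) = €21,555.6000 / (0.089 − 0.012) = €279,942.86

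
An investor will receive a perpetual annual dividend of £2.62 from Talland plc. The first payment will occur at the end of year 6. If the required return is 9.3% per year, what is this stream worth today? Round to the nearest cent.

Value at end of year 5: C / r = £2.62 / 0.093 = £28.1720
Discount to today: PV = £28.1720 / (1 + 0.093)^5 = £28.1720 / 1.559915 = £18.06

£18.06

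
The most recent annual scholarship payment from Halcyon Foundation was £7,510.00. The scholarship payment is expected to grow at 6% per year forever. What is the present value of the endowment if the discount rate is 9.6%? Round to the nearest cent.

£221127.78

D₁ = D₀ × (1 + g) = £7,510.00 × 1.06 = £7,960.6000
Growing perpetuity: P = D₁ / (r − g) = £7,960.6000 / (0.096 − 0.06) = £221,127.78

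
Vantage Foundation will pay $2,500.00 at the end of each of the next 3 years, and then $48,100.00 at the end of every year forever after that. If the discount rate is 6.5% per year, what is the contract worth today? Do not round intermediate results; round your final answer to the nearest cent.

PV of 3-year annuity: $2,500.00 × [1 − (1+0.065)^−3] / 0.065 = 6621.18878
Perpetuity value at year 3: $48,100.00 / 0.065 = 740000.00000
PV of perpetuity: 740000.00000 / (1+0.065)^3 = 612608.32793
Total PV = 6621.18878 + 612608.32793 = 619229.51671

$619229.52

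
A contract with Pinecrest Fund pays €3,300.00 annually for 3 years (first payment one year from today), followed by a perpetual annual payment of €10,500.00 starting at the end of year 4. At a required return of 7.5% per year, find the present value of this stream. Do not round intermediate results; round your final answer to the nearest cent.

€121276.21

PV of 3-year annuity: €3,300.00 × [1 − (1+0.075)^−3] / 0.075 = 8581.73494
Perpetuity value at year 3: €10,500.00 / 0.075 = 140000.00000
PV of perpetuity: 140000.00000 / (1+0.075)^3 = 112694.47973
Total PV = 8581.73494 + 112694.47973 = 121276.21467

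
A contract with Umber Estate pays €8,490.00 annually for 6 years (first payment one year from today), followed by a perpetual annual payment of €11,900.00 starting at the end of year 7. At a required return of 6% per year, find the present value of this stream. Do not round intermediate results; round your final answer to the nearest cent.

PV of 6-year annuity: €8,490.00 × [1 − (1+0.06)^−6] / 0.06 = 41748.08353
Perpetuity value at year 6: €11,900.00 / 0.06 = 198333.33333
PV of perpetuity: 198333.33333 / (1+0.06)^6 = 139817.17385
Total PV = 41748.08353 + 139817.17385 = 181565.25738

€181565.26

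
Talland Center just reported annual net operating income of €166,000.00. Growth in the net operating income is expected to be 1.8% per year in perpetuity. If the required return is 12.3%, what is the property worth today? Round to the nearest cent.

€1609409.52

D₁ = D₀ × (1 + g) = €166,000.00 × 1.018 = €168,988.0000
Growing perpetuity: P = D₁ / (r − g) = €168,988.0000 / (0.123 − 0.018) = €1,609,409.52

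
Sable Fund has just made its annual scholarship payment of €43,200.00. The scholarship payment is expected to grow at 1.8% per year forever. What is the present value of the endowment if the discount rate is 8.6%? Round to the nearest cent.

€646729.41

D₁ = D₀ × (1 + g) = €43,200.00 × 1.018 = €43,977.6000
Growing perpetuity: P = D₁ / (r − g) = €43,977.6000 / (0.086 − 0.018) = €646,729.41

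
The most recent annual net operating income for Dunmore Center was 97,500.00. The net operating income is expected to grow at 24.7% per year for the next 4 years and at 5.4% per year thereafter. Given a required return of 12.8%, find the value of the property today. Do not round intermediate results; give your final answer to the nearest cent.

D_1 = 121582.50000
D_2 = 151613.37750
D_3 = 189061.88174
D_4 = 235760.16653
Terminal value at year 4: TV = D_4×(1+g_2)/(r−g_2) = 248491.21553/0.074 = 3357989.39900
P_0 = D_1/(1+r)^1 + D_2/(1+r)^2 + D_3/(1+r)^3 + D_4/(1+r)^4 + TV/(1+r)^4
    = 107785.90426 + 119156.93493 + 131727.56903 + 145624.36044 + 2074163.18791 = 2578457.95657

2578457.96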